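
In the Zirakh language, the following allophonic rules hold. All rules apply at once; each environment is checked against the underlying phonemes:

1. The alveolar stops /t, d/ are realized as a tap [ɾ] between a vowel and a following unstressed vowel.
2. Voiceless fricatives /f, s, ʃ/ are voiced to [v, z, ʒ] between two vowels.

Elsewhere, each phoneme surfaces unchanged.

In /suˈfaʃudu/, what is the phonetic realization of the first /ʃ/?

/ʃ/ — between /a/ and /u/, between two vowels — surfaces as [ʒ] (rule 2).

[ʒ]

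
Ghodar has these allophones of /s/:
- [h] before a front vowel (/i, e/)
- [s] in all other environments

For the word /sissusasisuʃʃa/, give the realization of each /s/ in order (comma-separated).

Occurrence 1 (position 1): before a front vowel (/i, e/) → [h].
Occurrence 2 (position 3): no conditioning environment matches → elsewhere allophone [s].
Occurrence 3 (position 4): no conditioning environment matches → elsewhere allophone [s].
Occurrence 4 (position 6): no conditioning environment matches → elsewhere allophone [s].
Occurrence 5 (position 8): before a front vowel (/i, e/) → [h].
Occurrence 6 (position 10): no conditioning environment matches → elsewhere allophone [s].

[h], [s], [s], [s], [h], [s]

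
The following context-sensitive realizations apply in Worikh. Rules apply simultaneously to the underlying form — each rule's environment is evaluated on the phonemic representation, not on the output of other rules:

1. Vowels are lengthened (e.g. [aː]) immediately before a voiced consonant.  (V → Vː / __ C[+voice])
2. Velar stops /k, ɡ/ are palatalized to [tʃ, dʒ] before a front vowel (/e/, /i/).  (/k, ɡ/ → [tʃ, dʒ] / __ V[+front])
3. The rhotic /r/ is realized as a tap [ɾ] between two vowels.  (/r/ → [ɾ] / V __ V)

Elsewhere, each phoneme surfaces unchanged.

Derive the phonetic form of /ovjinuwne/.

[oːvjiːnuːwne]

/o/ — word-initial, before a voiced consonant — surfaces as [oː] (rule 1).
/v/ (between /o/ and /j/): no rule targets it → [v].
/j/ stays [j].
Rule 1 applies to /i/ (between /j/ and /n/: before a voiced consonant) → [iː].
/n/ — not in any rule's target class → [n].
/u/ (between /n/ and /w/) occurs before a voiced consonant → [uː] by rule 1.
/w/ (between /u/ and /n/) is unaffected → [w].
/n/ stays [n].
/e/ (word-final) fails the environment for rule 1, so it stays [e].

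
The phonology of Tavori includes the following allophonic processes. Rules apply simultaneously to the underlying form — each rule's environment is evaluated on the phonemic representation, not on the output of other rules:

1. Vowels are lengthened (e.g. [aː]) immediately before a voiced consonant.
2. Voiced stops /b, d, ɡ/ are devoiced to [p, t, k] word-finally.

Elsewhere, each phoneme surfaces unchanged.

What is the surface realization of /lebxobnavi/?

[leːbxoːbnaːvi]

/l/ (word-initial) is unaffected → [l].
/e/ (between /l/ and /b/) occurs before a voiced consonant → [eː] by rule 1.
/b/ (between /e/ and /x/): rule 2 targets it, but not word-finally → unchanged [b].
/x/ (between /b/ and /o/): no rule targets it → [x].
/o/ (between /x/ and /b/): before a voiced consonant, so rule 1 applies → [oː].
/b/ (between /o/ and /n/) is in the target of rule 2 but the environment (word-finally) is not met → [b].
/n/ stays [n].
/a/ (between /n/ and /v/) occurs before a voiced consonant → [aː] by rule 1.
/v/ (between /a/ and /i/) is unaffected → [v].
/i/ — word-final; rule 1 does not apply here → [i].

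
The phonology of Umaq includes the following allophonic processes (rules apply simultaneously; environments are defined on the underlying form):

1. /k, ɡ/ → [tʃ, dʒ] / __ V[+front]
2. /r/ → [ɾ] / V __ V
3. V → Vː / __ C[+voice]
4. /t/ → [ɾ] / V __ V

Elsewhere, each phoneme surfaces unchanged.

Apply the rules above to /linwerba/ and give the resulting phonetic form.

Rule 3 applies to /i/ (between /l/ and /n/: before a voiced consonant) → [iː].
/e/ (between /w/ and /r/): before a voiced consonant, so rule 3 applies → [eː].
/r/ (between /e/ and /b/) is in the target of rule 2 but the environment (between two vowels) is not met → [r].
/a/ — word-final; rule 3 does not apply here → [a].

[liːnweːrba]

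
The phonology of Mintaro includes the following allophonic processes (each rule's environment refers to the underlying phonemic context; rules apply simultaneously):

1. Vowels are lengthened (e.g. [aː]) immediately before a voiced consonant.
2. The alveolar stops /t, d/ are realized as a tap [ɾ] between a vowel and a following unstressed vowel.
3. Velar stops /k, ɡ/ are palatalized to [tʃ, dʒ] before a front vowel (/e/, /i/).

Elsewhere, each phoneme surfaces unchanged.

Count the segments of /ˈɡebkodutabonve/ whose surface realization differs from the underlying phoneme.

7

Segments that undergo a rule: /ɡ/ → [dʒ] (rule 3); /e/ → [eː] (rule 1); /o/ → [oː] (rule 1); /d/ → [ɾ] (rule 2); /t/ → [ɾ] (rule 2); /a/ → [aː] (rule 1); /o/ → [oː] (rule 1).
All other segments surface unchanged.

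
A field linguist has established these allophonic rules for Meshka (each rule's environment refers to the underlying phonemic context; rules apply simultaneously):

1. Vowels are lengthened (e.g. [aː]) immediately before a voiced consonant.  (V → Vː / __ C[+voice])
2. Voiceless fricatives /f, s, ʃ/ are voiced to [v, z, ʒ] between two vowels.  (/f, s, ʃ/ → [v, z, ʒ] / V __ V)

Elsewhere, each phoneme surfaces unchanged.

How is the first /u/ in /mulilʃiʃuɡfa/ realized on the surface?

[uː]

/u/ meets the environment for rule 1 (before a voiced consonant) → [uː].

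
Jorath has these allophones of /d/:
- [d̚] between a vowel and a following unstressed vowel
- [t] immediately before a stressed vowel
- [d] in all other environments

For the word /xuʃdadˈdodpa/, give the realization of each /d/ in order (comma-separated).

[d], [d], [t], [d]

Occurrence 1 (position 4): no conditioning environment matches → elsewhere allophone [d].
Occurrence 2 (position 6): no conditioning environment matches → elsewhere allophone [d].
Occurrence 3 (position 7): immediately before a stressed vowel → [t].
Occurrence 4 (position 9): no conditioning environment matches → elsewhere allophone [d].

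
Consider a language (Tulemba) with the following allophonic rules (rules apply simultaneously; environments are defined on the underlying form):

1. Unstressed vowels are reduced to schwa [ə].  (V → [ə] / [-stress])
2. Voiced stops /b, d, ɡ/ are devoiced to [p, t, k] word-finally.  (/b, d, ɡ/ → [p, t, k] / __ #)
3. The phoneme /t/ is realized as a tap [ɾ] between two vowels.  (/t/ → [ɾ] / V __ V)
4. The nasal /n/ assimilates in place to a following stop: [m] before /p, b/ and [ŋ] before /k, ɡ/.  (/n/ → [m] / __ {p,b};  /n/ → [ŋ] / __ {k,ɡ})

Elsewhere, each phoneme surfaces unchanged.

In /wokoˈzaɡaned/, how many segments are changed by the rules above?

Segments that undergo a rule: /o/ → [ə] (rule 1); /o/ → [ə] (rule 1); /a/ → [ə] (rule 1); /e/ → [ə] (rule 1); /d/ → [t] (rule 2).
All other segments surface unchanged.

5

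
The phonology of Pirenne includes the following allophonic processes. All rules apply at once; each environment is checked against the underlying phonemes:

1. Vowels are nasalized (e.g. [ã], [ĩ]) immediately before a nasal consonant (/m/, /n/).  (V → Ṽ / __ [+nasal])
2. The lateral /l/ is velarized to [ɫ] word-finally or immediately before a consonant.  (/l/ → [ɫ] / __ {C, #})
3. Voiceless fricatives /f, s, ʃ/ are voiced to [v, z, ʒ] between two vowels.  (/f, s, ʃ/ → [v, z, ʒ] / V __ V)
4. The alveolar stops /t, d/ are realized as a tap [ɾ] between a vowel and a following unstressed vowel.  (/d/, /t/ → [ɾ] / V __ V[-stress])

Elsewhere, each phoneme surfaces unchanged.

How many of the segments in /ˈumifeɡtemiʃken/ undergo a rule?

Segments that undergo a rule: /u/ → [ũ] (rule 1); /f/ → [v] (rule 3); /e/ → [ẽ] (rule 1); /e/ → [ẽ] (rule 1).
All other segments surface unchanged.

4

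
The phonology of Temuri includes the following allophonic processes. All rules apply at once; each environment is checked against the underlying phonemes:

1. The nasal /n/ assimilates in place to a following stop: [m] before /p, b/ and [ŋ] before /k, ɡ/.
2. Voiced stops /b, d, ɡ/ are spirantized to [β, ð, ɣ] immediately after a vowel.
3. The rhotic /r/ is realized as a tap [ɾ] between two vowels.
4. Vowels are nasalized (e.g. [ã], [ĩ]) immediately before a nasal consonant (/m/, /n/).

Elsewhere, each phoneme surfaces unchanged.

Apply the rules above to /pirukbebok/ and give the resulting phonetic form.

/p/ stays [p].
/i/ (between /p/ and /r/) is in the target of rule 4 but the environment (before a nasal consonant) is not met → [i].
Rule 3 applies to /r/ (between /i/ and /u/: between two vowels) → [ɾ].
/u/ (between /r/ and /k/) is in the target of rule 4 but the environment (before a nasal consonant) is not met → [u].
/k/ (between /u/ and /b/) is unaffected → [k].
/b/ (between /k/ and /e/) fails the environment for rule 2, so it stays [b].
/e/ — between /b/ and /b/; rule 4 does not apply here → [e].
/b/ (between /e/ and /o/) occurs immediately after a vowel → [β] by rule 2.
/o/ (between /b/ and /k/) is in the target of rule 4 but the environment (before a nasal consonant) is not met → [o].
/k/ — not in any rule's target class → [k].

[piɾukbeβok]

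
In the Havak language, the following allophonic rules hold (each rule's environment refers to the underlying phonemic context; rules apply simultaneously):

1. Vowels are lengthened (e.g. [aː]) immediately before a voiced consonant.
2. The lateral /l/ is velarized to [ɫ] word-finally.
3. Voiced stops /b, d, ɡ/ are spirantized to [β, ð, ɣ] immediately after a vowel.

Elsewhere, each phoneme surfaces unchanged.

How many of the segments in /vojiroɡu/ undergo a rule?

Segments that undergo a rule: /o/ → [oː] (rule 1); /i/ → [iː] (rule 1); /o/ → [oː] (rule 1); /ɡ/ → [ɣ] (rule 3).
All other segments surface unchanged.

4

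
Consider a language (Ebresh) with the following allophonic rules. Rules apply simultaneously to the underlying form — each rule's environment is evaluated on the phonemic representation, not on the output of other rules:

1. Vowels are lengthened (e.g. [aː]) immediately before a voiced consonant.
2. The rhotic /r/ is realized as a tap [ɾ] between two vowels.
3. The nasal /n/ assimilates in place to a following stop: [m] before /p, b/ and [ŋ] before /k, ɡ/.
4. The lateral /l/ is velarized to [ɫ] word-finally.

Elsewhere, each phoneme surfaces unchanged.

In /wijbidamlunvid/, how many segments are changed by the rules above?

Segments that undergo a rule: /i/ → [iː] (rule 1); /i/ → [iː] (rule 1); /a/ → [aː] (rule 1); /u/ → [uː] (rule 1); /i/ → [iː] (rule 1).
All other segments surface unchanged.

5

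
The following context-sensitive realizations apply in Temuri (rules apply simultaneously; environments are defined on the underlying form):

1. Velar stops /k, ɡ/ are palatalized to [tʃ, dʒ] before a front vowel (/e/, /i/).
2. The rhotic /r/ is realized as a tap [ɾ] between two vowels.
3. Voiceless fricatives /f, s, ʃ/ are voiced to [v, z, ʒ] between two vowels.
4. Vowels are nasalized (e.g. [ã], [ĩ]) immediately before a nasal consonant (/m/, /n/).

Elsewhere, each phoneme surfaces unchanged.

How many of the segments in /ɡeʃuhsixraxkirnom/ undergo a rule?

Segments that undergo a rule: /ɡ/ → [dʒ] (rule 1); /ʃ/ → [ʒ] (rule 3); /k/ → [tʃ] (rule 1); /o/ → [õ] (rule 4).
All other segments surface unchanged.

4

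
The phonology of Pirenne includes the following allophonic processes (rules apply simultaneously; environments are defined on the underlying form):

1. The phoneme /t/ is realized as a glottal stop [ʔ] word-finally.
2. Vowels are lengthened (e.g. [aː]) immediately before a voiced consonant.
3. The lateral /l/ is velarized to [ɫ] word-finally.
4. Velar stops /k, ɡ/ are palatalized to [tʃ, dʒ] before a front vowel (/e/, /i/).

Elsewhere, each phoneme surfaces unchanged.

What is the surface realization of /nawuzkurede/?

[naːwuːzkuːreːde]

/n/ (word-initial): no rule targets it → [n].
/a/ meets the environment for rule 2 (before a voiced consonant) → [aː].
/w/ stays [w].
/u/ (between /w/ and /z/): before a voiced consonant, so rule 2 applies → [uː].
/z/ stays [z].
/k/ (between /z/ and /u/) is in the target of rule 4 but the environment (before a front vowel) is not met → [k].
/u/ (between /k/ and /r/) occurs before a voiced consonant → [uː] by rule 2.
/r/ stays [r].
/e/ meets the environment for rule 2 (before a voiced consonant) → [eː].
/d/ (between /e/ and /e/) is unaffected → [d].
/e/ (word-final): rule 2 targets it, but not before a voiced consonant → unchanged [e].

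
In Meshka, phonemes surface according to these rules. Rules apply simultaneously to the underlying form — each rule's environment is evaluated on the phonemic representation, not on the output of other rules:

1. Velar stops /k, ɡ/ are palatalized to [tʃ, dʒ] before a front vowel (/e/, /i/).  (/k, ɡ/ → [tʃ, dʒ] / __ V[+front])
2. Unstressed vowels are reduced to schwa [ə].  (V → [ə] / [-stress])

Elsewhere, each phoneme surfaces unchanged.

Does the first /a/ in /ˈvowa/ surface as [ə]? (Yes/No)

Yes

/a/ — word-final, in an unstressed syllable — surfaces as [ə] (rule 2).
The actual realization is [ə], which matches [ə].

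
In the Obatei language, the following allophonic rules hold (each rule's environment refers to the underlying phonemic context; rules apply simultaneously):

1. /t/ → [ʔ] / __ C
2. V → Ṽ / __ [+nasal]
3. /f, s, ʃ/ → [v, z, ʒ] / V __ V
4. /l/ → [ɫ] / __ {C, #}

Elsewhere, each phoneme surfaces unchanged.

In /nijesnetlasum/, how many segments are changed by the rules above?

3

Segments that undergo a rule: /t/ → [ʔ] (rule 1); /s/ → [z] (rule 3); /u/ → [ũ] (rule 2).
All other segments surface unchanged.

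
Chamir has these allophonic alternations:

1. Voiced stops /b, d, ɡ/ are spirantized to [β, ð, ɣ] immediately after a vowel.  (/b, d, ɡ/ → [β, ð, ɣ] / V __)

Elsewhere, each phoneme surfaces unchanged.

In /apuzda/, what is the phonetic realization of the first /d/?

/d/ — between /z/ and /a/; rule 1 does not apply here → [d].

[d]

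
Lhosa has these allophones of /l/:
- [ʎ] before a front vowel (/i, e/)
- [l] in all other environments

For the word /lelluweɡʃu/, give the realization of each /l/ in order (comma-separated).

Occurrence 1 (position 1): before a front vowel (/i, e/) → [ʎ].
Occurrence 2 (position 3): no conditioning environment matches → elsewhere allophone [l].
Occurrence 3 (position 4): no conditioning environment matches → elsewhere allophone [l].

[ʎ], [l], [l]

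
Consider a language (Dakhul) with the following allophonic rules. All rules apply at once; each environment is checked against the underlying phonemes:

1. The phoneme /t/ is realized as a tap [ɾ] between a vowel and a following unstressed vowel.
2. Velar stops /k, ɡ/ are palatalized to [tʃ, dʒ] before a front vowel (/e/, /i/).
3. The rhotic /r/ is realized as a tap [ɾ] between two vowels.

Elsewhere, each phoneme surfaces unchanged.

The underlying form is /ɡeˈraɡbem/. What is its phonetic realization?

[dʒeˈɾaɡbem]

/ɡ/ (word-initial): before a front vowel, so rule 2 applies → [dʒ].
Rule 3 applies to /r/ (between /e/ and /a/: between two vowels) → [ɾ].
/ɡ/ (between /a/ and /b/): rule 2 targets it, but not before a front vowel → unchanged [ɡ].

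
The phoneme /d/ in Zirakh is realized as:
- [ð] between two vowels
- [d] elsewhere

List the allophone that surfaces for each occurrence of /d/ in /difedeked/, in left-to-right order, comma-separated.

[d], [ð], [d]

Occurrence 1 (position 1): no conditioning environment matches → elsewhere allophone [d].
Occurrence 2 (position 5): between two vowels → [ð].
Occurrence 3 (position 9): no conditioning environment matches → elsewhere allophone [d].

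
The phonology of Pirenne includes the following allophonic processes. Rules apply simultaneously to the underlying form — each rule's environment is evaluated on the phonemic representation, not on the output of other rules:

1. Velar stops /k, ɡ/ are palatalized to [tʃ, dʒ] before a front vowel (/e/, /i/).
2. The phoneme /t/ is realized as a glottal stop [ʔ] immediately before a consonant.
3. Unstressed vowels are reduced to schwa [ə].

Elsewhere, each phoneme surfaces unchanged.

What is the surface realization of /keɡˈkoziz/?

/k/ (word-initial): before a front vowel, so rule 1 applies → [tʃ].
/e/ meets the environment for rule 3 (in an unstressed syllable) → [ə].
/ɡ/ (between /e/ and /k/) is in the target of rule 1 but the environment (before a front vowel) is not met → [ɡ].
/k/ — between /ɡ/ and /o/; rule 1 does not apply here → [k].
/o/ — between /k/ and /z/; rule 3 does not apply here → [o].
/z/ — not in any rule's target class → [z].
/i/ — between /z/ and /z/, in an unstressed syllable — surfaces as [ə] (rule 3).
/z/ (word-final): no rule targets it → [z].

[tʃəɡˈkozəz]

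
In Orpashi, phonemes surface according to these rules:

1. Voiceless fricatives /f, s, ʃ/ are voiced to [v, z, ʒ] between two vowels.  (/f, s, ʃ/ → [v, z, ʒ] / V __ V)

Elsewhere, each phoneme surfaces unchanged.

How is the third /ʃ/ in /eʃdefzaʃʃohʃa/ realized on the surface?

/ʃ/ (between /ʃ/ and /o/): rule 1 targets it, but not between two vowels → unchanged [ʃ].

[ʃ]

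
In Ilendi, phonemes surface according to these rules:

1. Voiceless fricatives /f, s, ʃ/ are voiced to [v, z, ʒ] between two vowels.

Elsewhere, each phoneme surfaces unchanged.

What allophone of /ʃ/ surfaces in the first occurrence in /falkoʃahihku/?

/ʃ/ (between /o/ and /a/): between two vowels, so rule 1 applies → [ʒ].

[ʒ]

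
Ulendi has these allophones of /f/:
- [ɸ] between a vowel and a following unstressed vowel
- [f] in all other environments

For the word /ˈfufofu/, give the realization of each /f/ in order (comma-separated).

Occurrence 1 (position 1): no conditioning environment matches → elsewhere allophone [f].
Occurrence 2 (position 3): between a vowel and a following unstressed vowel → [ɸ].
Occurrence 3 (position 5): between a vowel and a following unstressed vowel → [ɸ].

[f], [ɸ], [ɸ]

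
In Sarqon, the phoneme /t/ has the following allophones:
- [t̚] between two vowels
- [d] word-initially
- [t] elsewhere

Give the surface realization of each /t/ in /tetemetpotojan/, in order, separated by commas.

Occurrence 1 (position 1): word-initially → [d].
Occurrence 2 (position 3): between two vowels → [t̚].
Occurrence 3 (position 7): no conditioning environment matches → elsewhere allophone [t].
Occurrence 4 (position 10): between two vowels → [t̚].

[d], [t̚], [t], [t̚]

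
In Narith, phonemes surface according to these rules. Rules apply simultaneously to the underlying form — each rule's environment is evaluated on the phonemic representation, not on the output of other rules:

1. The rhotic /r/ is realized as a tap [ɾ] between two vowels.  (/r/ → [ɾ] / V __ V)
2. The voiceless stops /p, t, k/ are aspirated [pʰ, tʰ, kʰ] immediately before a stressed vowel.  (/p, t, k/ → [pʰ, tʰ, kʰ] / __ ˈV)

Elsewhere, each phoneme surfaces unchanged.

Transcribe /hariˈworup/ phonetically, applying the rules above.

/h/ (word-initial) is unaffected → [h].
/a/ (between /h/ and /r/) is unaffected → [a].
/r/ (between /a/ and /i/) occurs between two vowels → [ɾ] by rule 1.
/i/ stays [i].
/w/ — not in any rule's target class → [w].
/o/ — not in any rule's target class → [o].
Rule 1 applies to /r/ (between /o/ and /u/: between two vowels) → [ɾ].
/u/ (between /r/ and /p/) is unaffected → [u].
/p/ (word-final): rule 2 targets it, but not immediately before a stressed vowel → unchanged [p].

[haɾiˈwoɾup]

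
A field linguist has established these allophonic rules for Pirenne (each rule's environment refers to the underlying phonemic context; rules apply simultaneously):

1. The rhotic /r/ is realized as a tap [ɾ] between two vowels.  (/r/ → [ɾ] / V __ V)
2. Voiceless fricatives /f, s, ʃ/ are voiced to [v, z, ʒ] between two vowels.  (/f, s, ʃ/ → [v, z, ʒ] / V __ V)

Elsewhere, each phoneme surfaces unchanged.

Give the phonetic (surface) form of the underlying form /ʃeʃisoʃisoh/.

/ʃ/ (word-initial) fails the environment for rule 2, so it stays [ʃ].
/e/ (between /ʃ/ and /ʃ/): no rule targets it → [e].
/ʃ/ meets the environment for rule 2 (between two vowels) → [ʒ].
/i/ — not in any rule's target class → [i].
/s/ meets the environment for rule 2 (between two vowels) → [z].
/o/ stays [o].
/ʃ/ meets the environment for rule 2 (between two vowels) → [ʒ].
/i/ (between /ʃ/ and /s/): no rule targets it → [i].
/s/ (between /i/ and /o/) occurs between two vowels → [z] by rule 2.
/o/ (between /s/ and /h/): no rule targets it → [o].
/h/ stays [h].

[ʃeʒizoʒizoh]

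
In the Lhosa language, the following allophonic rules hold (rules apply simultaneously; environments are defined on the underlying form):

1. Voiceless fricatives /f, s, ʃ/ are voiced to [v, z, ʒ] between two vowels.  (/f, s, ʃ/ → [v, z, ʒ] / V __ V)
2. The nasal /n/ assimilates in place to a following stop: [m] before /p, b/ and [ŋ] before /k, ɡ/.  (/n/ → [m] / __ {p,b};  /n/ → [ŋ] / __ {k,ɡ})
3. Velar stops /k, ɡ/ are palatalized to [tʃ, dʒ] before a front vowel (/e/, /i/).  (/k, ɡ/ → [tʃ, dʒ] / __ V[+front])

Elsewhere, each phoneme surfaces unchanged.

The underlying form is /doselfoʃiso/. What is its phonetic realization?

/s/ meets the environment for rule 1 (between two vowels) → [z].
/f/ (between /l/ and /o/) is in the target of rule 1 but the environment (between two vowels) is not met → [f].
Rule 1 applies to /ʃ/ (between /o/ and /i/: between two vowels) → [ʒ].
/s/ (between /i/ and /o/): between two vowels, so rule 1 applies → [z].

[dozelfoʒizo]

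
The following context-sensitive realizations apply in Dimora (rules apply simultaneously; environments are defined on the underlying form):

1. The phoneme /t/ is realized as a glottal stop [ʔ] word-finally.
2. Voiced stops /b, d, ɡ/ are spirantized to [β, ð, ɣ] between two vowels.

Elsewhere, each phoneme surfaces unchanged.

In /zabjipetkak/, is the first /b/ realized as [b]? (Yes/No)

Yes

/b/ — between /a/ and /j/; rule 2 does not apply here → [b].
The actual realization is [b], which matches [b].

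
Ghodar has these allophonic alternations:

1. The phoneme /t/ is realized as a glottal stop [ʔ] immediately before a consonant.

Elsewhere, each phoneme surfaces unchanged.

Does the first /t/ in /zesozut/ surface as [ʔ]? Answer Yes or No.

/t/ — word-final; rule 1 does not apply here → [t].
The actual realization is [t], not [ʔ].

No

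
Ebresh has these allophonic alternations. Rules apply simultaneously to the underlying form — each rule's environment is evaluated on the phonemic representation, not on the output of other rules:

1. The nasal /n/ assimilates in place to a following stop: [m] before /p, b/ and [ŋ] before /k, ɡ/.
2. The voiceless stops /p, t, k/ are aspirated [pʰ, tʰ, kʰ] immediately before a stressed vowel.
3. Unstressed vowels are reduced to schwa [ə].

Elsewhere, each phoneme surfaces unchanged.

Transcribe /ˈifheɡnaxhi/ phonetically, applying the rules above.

/i/ (word-initial) fails the environment for rule 3, so it stays [i].
/f/ stays [f].
/h/ stays [h].
/e/ (between /h/ and /ɡ/) occurs in an unstressed syllable → [ə] by rule 3.
/ɡ/ stays [ɡ].
/n/ (between /ɡ/ and /a/) is in the target of rule 1 but the environment (before a labial or velar stop) is not met → [n].
/a/ meets the environment for rule 3 (in an unstressed syllable) → [ə].
/x/ (between /a/ and /h/): no rule targets it → [x].
/h/ stays [h].
/i/ (word-final) occurs in an unstressed syllable → [ə] by rule 3.

[ˈifhəɡnəxhə]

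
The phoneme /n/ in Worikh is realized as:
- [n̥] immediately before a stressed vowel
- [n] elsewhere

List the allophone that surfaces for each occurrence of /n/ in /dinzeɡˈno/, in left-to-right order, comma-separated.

[n], [n̥]

Occurrence 1 (position 3): no conditioning environment matches → elsewhere allophone [n].
Occurrence 2 (position 7): immediately before a stressed vowel → [n̥].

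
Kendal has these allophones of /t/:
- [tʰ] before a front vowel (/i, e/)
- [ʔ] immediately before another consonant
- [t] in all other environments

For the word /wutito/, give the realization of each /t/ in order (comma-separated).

[tʰ], [t]

Occurrence 1 (position 3): before a front vowel (/i, e/) → [tʰ].
Occurrence 2 (position 5): no conditioning environment matches → elsewhere allophone [t].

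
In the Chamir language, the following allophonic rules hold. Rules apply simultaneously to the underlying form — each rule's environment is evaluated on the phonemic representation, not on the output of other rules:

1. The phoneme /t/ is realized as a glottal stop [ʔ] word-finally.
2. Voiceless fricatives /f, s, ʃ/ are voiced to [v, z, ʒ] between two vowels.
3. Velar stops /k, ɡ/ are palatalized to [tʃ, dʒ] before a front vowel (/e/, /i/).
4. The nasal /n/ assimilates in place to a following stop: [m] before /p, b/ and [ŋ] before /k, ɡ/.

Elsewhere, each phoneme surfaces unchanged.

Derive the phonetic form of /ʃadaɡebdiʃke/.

/ʃ/ (word-initial) fails the environment for rule 2, so it stays [ʃ].
/a/ (between /ʃ/ and /d/) is unaffected → [a].
/d/ stays [d].
/a/ — not in any rule's target class → [a].
/ɡ/ (between /a/ and /e/) occurs before a front vowel → [dʒ] by rule 3.
/e/ (between /ɡ/ and /b/) is unaffected → [e].
/b/ — not in any rule's target class → [b].
/d/ (between /b/ and /i/) is unaffected → [d].
/i/ stays [i].
/ʃ/ (between /i/ and /k/) is in the target of rule 2 but the environment (between two vowels) is not met → [ʃ].
/k/ (between /ʃ/ and /e/) occurs before a front vowel → [tʃ] by rule 3.
/e/ stays [e].

[ʃadadʒebdiʃtʃe]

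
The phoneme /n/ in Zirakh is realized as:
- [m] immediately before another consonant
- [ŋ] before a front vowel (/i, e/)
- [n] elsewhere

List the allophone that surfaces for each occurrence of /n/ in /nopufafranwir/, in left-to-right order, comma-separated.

Occurrence 1 (position 1): no conditioning environment matches → elsewhere allophone [n].
Occurrence 2 (position 10): immediately before another consonant → [m].

[n], [m]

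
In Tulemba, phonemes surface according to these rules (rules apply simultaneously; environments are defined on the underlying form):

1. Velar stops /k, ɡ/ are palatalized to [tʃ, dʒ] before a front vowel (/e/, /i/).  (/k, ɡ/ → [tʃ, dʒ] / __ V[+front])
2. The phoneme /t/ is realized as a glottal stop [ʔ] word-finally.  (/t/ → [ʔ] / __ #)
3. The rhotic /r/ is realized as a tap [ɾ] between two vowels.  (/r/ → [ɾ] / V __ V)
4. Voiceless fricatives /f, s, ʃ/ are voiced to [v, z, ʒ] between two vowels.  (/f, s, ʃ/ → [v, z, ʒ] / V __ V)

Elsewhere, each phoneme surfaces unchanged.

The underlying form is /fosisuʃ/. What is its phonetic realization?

[fozizuʃ]

/f/ (word-initial): rule 4 targets it, but not between two vowels → unchanged [f].
/o/ (between /f/ and /s/): no rule targets it → [o].
/s/ (between /o/ and /i/): between two vowels, so rule 4 applies → [z].
/i/ stays [i].
/s/ meets the environment for rule 4 (between two vowels) → [z].
/u/ stays [u].
/ʃ/ (word-final) fails the environment for rule 4, so it stays [ʃ].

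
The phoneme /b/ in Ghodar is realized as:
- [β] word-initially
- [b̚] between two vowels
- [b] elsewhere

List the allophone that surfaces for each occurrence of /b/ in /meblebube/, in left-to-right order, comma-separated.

[b], [b̚], [b̚]

Occurrence 1 (position 3): no conditioning environment matches → elsewhere allophone [b].
Occurrence 2 (position 6): between two vowels → [b̚].
Occurrence 3 (position 8): between two vowels → [b̚].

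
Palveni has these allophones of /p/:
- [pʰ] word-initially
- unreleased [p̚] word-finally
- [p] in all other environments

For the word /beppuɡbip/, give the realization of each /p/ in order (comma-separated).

[p], [p], [p̚]

Occurrence 1 (position 3): no conditioning environment matches → elsewhere allophone [p].
Occurrence 2 (position 4): no conditioning environment matches → elsewhere allophone [p].
Occurrence 3 (position 9): word-finally → [p̚].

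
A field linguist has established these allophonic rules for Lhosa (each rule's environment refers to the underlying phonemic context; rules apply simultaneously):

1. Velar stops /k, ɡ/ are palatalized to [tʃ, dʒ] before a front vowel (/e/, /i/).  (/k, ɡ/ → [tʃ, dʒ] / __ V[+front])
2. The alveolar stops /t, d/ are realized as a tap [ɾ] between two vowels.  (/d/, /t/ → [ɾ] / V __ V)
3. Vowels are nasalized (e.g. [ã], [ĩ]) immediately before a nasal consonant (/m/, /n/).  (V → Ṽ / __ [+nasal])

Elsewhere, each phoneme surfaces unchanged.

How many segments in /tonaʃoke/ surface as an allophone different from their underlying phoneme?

2

Segments that undergo a rule: /o/ → [õ] (rule 3); /k/ → [tʃ] (rule 1).
All other segments surface unchanged.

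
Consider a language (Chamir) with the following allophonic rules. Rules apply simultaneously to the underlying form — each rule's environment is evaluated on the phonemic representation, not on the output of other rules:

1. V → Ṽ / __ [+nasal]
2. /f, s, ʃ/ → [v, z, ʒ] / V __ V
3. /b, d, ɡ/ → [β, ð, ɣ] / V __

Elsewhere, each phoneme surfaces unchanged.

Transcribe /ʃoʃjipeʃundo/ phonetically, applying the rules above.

/ʃ/ — word-initial; rule 2 does not apply here → [ʃ].
/o/ — between /ʃ/ and /ʃ/; rule 1 does not apply here → [o].
/ʃ/ (between /o/ and /j/) is in the target of rule 2 but the environment (between two vowels) is not met → [ʃ].
/j/ stays [j].
/i/ — between /j/ and /p/; rule 1 does not apply here → [i].
/p/ (between /i/ and /e/) is unaffected → [p].
/e/ (between /p/ and /ʃ/): rule 1 targets it, but not before a nasal consonant → unchanged [e].
/ʃ/ (between /e/ and /u/) occurs between two vowels → [ʒ] by rule 2.
/u/ (between /ʃ/ and /n/): before a nasal consonant, so rule 1 applies → [ũ].
/n/ (between /u/ and /d/) is unaffected → [n].
/d/ (between /n/ and /o/) is in the target of rule 3 but the environment (immediately after a vowel) is not met → [d].
/o/ (word-final) fails the environment for rule 1, so it stays [o].

[ʃoʃjipeʒũndo]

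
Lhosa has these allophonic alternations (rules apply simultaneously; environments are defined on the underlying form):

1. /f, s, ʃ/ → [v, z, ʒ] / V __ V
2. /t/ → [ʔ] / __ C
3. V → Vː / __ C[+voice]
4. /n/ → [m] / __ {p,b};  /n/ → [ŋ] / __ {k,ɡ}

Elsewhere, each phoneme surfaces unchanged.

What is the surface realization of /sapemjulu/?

[sapeːmjuːlu]

/s/ (word-initial) fails the environment for rule 1, so it stays [s].
/a/ (between /s/ and /p/): rule 3 targets it, but not before a voiced consonant → unchanged [a].
/p/ — not in any rule's target class → [p].
Rule 3 applies to /e/ (between /p/ and /m/: before a voiced consonant) → [eː].
/m/ (between /e/ and /j/) is unaffected → [m].
/j/ (between /m/ and /u/) is unaffected → [j].
/u/ (between /j/ and /l/) occurs before a voiced consonant → [uː] by rule 3.
/l/ stays [l].
/u/ (word-final): rule 3 targets it, but not before a voiced consonant → unchanged [u].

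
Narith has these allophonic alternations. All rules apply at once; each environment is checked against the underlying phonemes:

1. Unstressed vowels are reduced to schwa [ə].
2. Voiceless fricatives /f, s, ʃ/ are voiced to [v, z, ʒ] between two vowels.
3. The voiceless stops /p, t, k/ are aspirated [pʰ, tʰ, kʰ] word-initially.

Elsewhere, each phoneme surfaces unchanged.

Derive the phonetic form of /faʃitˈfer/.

/f/ (word-initial): rule 2 targets it, but not between two vowels → unchanged [f].
/a/ — between /f/ and /ʃ/, in an unstressed syllable — surfaces as [ə] (rule 1).
/ʃ/ meets the environment for rule 2 (between two vowels) → [ʒ].
/i/ (between /ʃ/ and /t/) occurs in an unstressed syllable → [ə] by rule 1.
/t/ (between /i/ and /f/) fails the environment for rule 3, so it stays [t].
/f/ (between /t/ and /e/) fails the environment for rule 2, so it stays [f].
/e/ (between /f/ and /r/) is in the target of rule 1 but the environment (in an unstressed syllable) is not met → [e].
/r/ — not in any rule's target class → [r].

[fəʒətˈfer]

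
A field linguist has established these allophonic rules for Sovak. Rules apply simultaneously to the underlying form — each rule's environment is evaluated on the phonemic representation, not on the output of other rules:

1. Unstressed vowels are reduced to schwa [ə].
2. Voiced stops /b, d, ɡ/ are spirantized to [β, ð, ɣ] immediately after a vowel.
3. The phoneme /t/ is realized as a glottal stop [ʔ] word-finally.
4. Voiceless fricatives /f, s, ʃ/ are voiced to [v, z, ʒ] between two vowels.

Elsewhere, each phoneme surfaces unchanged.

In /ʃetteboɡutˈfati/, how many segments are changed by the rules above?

Segments that undergo a rule: /e/ → [ə] (rule 1); /e/ → [ə] (rule 1); /b/ → [β] (rule 2); /o/ → [ə] (rule 1); /ɡ/ → [ɣ] (rule 2); /u/ → [ə] (rule 1); /i/ → [ə] (rule 1).
All other segments surface unchanged.

7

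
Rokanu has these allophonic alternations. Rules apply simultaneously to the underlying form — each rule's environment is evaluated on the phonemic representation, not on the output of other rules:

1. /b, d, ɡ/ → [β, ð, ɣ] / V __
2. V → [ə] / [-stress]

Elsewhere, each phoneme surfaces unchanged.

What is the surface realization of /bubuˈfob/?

[bəβəˈfoβ]

/b/ (word-initial) fails the environment for rule 1, so it stays [b].
Rule 2 applies to /u/ (between /b/ and /b/: in an unstressed syllable) → [ə].
/b/ — between /u/ and /u/, immediately after a vowel — surfaces as [β] (rule 1).
/u/ (between /b/ and /f/) occurs in an unstressed syllable → [ə] by rule 2.
/f/ (between /u/ and /o/): no rule targets it → [f].
/o/ (between /f/ and /b/) fails the environment for rule 2, so it stays [o].
/b/ (word-final) occurs immediately after a vowel → [β] by rule 1.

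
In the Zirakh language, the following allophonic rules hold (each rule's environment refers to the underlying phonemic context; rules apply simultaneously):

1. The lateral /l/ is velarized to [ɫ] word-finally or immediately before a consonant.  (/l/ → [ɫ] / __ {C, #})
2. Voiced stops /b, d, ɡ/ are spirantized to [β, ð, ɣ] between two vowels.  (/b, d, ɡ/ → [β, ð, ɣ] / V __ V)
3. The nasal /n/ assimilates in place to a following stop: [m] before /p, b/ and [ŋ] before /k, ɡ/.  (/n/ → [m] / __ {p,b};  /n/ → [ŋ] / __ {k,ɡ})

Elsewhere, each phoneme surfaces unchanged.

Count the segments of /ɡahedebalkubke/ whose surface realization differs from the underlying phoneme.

3

Segments that undergo a rule: /d/ → [ð] (rule 2); /b/ → [β] (rule 2); /l/ → [ɫ] (rule 1).
All other segments surface unchanged.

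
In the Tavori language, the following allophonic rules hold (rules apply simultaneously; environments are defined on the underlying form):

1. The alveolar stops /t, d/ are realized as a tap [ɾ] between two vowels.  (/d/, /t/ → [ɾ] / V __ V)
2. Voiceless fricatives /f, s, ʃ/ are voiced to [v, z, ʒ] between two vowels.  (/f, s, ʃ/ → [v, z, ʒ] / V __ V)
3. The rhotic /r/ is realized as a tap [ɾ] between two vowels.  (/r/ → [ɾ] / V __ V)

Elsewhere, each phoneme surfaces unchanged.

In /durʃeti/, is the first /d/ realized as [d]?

Yes

/d/ (word-initial) fails the environment for rule 1, so it stays [d].
The actual realization is [d], which matches [d].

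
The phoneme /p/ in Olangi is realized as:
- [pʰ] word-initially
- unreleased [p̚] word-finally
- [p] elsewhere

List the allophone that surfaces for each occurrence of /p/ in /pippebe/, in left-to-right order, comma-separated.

Occurrence 1 (position 1): word-initially → [pʰ].
Occurrence 2 (position 3): no conditioning environment matches → elsewhere allophone [p].
Occurrence 3 (position 4): no conditioning environment matches → elsewhere allophone [p].

[pʰ], [p], [p]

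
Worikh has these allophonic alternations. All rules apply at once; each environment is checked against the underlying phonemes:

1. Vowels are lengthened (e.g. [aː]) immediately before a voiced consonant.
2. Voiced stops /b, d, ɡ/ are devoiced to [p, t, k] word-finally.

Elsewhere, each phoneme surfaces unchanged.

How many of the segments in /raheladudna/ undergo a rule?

3

Segments that undergo a rule: /e/ → [eː] (rule 1); /a/ → [aː] (rule 1); /u/ → [uː] (rule 1).
All other segments surface unchanged.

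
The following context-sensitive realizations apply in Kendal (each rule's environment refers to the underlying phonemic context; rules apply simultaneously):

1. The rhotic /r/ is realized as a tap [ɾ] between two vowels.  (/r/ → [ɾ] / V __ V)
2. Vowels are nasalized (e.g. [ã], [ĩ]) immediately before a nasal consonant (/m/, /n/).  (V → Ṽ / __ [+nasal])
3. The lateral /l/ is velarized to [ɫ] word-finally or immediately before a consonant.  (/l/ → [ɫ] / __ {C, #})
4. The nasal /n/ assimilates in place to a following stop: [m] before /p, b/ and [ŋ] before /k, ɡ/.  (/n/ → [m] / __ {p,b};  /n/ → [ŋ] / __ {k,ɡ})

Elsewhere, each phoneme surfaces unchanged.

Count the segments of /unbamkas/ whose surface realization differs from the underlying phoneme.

3

Segments that undergo a rule: /u/ → [ũ] (rule 2); /n/ → [m] (rule 4); /a/ → [ã] (rule 2).
All other segments surface unchanged.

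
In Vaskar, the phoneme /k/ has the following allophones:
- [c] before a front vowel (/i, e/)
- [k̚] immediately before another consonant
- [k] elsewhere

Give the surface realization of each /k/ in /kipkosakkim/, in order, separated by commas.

Occurrence 1 (position 1): before a front vowel (/i, e/) → [c].
Occurrence 2 (position 4): no conditioning environment matches → elsewhere allophone [k].
Occurrence 3 (position 8): immediately before another consonant → [k̚].
Occurrence 4 (position 9): before a front vowel (/i, e/) → [c].

[c], [k], [k̚], [c]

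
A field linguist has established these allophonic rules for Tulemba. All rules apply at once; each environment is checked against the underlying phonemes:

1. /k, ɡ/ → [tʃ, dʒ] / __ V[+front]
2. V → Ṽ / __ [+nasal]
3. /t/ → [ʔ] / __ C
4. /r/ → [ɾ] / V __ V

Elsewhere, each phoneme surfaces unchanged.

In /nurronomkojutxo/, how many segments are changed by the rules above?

3

Segments that undergo a rule: /o/ → [õ] (rule 2); /o/ → [õ] (rule 2); /t/ → [ʔ] (rule 3).
All other segments surface unchanged.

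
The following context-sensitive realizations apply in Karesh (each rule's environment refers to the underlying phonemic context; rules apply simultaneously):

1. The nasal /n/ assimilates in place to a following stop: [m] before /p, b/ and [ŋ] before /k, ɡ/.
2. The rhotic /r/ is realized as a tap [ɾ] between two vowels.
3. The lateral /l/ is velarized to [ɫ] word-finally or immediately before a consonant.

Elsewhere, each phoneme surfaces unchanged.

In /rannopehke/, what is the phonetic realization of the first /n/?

[n]

/n/ (between /a/ and /n/) is in the target of rule 1 but the environment (before a labial or velar stop) is not met → [n].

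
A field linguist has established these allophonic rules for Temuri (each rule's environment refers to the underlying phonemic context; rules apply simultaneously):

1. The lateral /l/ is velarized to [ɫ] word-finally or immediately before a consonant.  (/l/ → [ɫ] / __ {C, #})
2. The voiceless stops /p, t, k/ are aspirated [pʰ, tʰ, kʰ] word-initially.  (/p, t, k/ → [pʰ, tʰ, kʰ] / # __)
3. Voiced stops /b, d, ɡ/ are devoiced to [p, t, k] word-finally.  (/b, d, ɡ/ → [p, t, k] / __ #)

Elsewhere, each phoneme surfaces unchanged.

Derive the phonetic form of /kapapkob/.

Rule 2 applies to /k/ (word-initial: word-initially) → [kʰ].
/a/ stays [a].
/p/ (between /a/ and /a/) is in the target of rule 2 but the environment (word-initially) is not met → [p].
/a/ (between /p/ and /p/): no rule targets it → [a].
/p/ (between /a/ and /k/) fails the environment for rule 2, so it stays [p].
/k/ (between /p/ and /o/) is in the target of rule 2 but the environment (word-initially) is not met → [k].
/o/ stays [o].
Rule 3 applies to /b/ (word-final: word-finally) → [p].

[kʰapapkop]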